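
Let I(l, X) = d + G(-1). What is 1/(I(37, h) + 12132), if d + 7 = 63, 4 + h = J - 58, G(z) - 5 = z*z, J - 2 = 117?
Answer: 1/12194 ≈ 8.2007e-5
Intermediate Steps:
J = 119 (J = 2 + 117 = 119)
G(z) = 5 + z² (G(z) = 5 + z*z = 5 + z²)
h = 57 (h = -4 + (119 - 58) = -4 + 61 = 57)
d = 56 (d = -7 + 63 = 56)
I(l, X) = 62 (I(l, X) = 56 + (5 + (-1)²) = 56 + (5 + 1) = 56 + 6 = 62)
1/(I(37, h) + 12132) = 1/(62 + 12132) = 1/12194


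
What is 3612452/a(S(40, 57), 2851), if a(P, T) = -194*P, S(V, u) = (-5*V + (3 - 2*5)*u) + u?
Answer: 903113/26287 ≈ 34.356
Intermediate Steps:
S(V, u) = -6*u - 5*V (S(V, u) = (-5*V + (3 - 10)*u) + u = (-5*V - 7*u) + u = (-7*u - 5*V) + u = -6*u - 5*V)
3612452/a(S(40, 57), 2851) = 3612452/((-194*(-6*57 - 5*40))) = 3612452/((-194*(-342 - 200))) = 3612452/((-194*(-542))) = 3612452/105148 = 3612452*(1/105148) = 903113/26287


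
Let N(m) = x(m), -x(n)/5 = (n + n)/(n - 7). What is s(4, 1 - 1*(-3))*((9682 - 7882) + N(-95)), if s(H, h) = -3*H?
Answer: -365300/17 ≈ -21488.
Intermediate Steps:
x(n) = -10*n/(-7 + n) (x(n) = -5*(n + n)/(n - 7) = -5*2*n/(-7 + n) = -10*n/(-7 + n))
N(m) = -10*m/(-7 + m)
s(4, 1 - 1*(-3))*((9682 - 7882) + N(-95)) = (-3*4)*((9682 - 7882) - 10*(-95)/(-7 - 95)) = -12*(1800 - 10*(-95)/(-102)) = -12*(1800 - 10*(-95)*(-1/102)) = -12*(1800 - 475/51) = -12*91325/51 = -365300/17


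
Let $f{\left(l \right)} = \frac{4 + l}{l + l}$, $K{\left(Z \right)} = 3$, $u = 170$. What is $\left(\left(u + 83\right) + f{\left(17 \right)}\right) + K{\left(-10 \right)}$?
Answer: $\frac{8725}{34} \approx 256.62$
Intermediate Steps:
$f{\left(l \right)} = \frac{4 + l}{2 l}$
$\left(\left(u + 83\right) + f{\left(17 \right)}\right) + K{\left(-10 \right)} = \left(\left(170 + 83\right) + \frac{4 + 17}{2 \cdot 17}\right) + 3 = \left(253 + \frac{1}{2} \cdot \frac{1}{17} \cdot 21\right) + 3 = \left(253 + \frac{21}{34}\right) + 3 = \frac{8623}{34} + 3 = \frac{8725}{34}$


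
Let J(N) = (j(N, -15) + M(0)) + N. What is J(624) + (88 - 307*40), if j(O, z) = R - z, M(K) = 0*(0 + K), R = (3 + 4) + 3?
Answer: -11543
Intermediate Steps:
R = 10 (R = 7 + 3 = 10)
M(K) = 0 (M(K) = 0*K = 0)
j(O, z) = 10 - z
J(N) = 25 + N (J(N) = ((10 - 1*(-15)) + 0) + N = ((10 + 15) + 0) + N = (25 + 0) + N = 25 + N)
J(624) + (88 - 307*40) = (25 + 624) + (88 - 307*40) = 649 + (88 - 12280) = 649 - 12192 = -11543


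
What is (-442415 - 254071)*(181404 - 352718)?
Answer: 119317802604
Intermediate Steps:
(-442415 - 254071)*(181404 - 352718) = -696486*(-171314) = 119317802604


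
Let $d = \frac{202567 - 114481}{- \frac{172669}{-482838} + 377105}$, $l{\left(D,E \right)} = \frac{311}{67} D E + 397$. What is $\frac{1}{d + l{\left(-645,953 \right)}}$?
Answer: $- \frac{12199413376153}{34803000011033642768} \approx -3.5053 \cdot 10^{-7}$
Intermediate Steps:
$l{\left(D,E \right)} = 397 + \frac{311 D E}{67}$ ($l{\left(D,E \right)} = 311 \cdot \frac{1}{67} D E + 397 = \frac{311 D}{67} E + 397 = \frac{311 D E}{67} + 397 = 397 + \frac{311 D E}{67}$)
$d = \frac{42531268068}{182080796659}$ ($d = \frac{88086}{\left(-172669\right) \left(- \frac{1}{482838}\right) + 377105} = \frac{88086}{\frac{172669}{482838} + 377105} = \frac{88086}{\frac{182080796659}{482838}} = 88086 \cdot \frac{482838}{182080796659} = \frac{42531268068}{182080796659} \approx 0.23358$)
$\frac{1}{d + l{\left(-645,953 \right)}} = \frac{1}{\frac{42531268068}{182080796659} + \left(397 + \frac{311}{67} \left(-645\right) 953\right)} = \frac{1}{\frac{42531268068}{182080796659} + \left(397 - \frac{191167035}{67}\right)} = \frac{1}{\frac{42531268068}{182080796659} - \frac{191140436}{67}} = \frac{1}{- \frac{34803000011033642768}{12199413376153}} = - \frac{12199413376153}{34803000011033642768}$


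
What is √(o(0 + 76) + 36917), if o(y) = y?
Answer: √36993 ≈ 192.34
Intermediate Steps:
√(o(0 + 76) + 36917) = √((0 + 76) + 36917) = √(76 + 36917) = √36993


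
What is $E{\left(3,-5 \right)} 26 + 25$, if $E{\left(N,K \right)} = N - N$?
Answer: $25$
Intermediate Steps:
$E{\left(N,K \right)} = 0$
$E{\left(3,-5 \right)} 26 + 25 = 0 \cdot 26 + 25 = 0 + 25 = 25$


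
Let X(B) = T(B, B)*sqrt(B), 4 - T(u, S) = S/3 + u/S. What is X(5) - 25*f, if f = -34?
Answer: 850 + 4*sqrt(5)/3 ≈ 852.98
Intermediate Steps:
T(u, S) = 4 - S/3 - u/S (T(u, S) = 4 - (S/3 + u/S) = 4 + (-S/3 - u/S) = 4 - S/3 - u/S)
X(B) = sqrt(B)*(3 - B/3) (X(B) = (4 - B/3 - B/B)*sqrt(B) = (4 - B/3 - 1)*sqrt(B) = (3 - B/3)*sqrt(B) = sqrt(B)*(3 - B/3))
X(5) - 25*f = sqrt(5)*(9 - 1*5)/3 - 25*(-34) = sqrt(5)*(9 - 5)/3 + 850 = (1/3)*sqrt(5)*4 + 850 = 4*sqrt(5)/3 + 850 = 850 + 4*sqrt(5)/3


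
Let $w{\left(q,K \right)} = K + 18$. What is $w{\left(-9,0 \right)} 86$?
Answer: $1548$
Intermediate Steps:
$w{\left(q,K \right)} = 18 + K$
$w{\left(-9,0 \right)} 86 = \left(18 + 0\right) 86 = 18 \cdot 86 = 1548$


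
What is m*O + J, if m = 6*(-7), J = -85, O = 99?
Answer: -4243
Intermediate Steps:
m = -42
m*O + J = -42*99 - 85 = -4158 - 85 = -4243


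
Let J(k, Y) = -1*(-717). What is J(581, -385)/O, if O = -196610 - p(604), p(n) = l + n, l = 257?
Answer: -717/197471 ≈ -0.0036309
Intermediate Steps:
J(k, Y) = 717
p(n) = 257 + n
O = -197471 (O = -196610 - (257 + 604) = -196610 - 1*861 = -196610 - 861 = -197471)
J(581, -385)/O = 717/(-197471) = 717*(-1/197471) = -717/197471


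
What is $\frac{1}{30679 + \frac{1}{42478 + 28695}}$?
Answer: $\frac{71173}{2183516468} \approx 3.2596 \cdot 10^{-5}$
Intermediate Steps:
$\frac{1}{30679 + \frac{1}{42478 + 28695}} = \frac{1}{30679 + \frac{1}{71173}} = \frac{1}{\frac{2183516468}{71173}} = \frac{71173}{2183516468}$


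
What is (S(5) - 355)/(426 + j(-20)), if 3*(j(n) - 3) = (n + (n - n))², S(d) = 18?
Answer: -1011/1687 ≈ -0.59929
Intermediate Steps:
j(n) = 3 + n²/3 (j(n) = 3 + (n + (n - n))²/3 = 3 + (n + 0)²/3 = 3 + n²/3)
(S(5) - 355)/(426 + j(-20)) = (18 - 355)/(426 + (3 + (⅓)*(-20)²)) = -337/(426 + (3 + (⅓)*400)) = -337/(426 + (3 + 400/3)) = -337/(426 + 409/3) = -337/1687/3 = -337*3/1687 = -1011/1687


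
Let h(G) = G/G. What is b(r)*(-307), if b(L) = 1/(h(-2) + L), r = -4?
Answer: 307/3 ≈ 102.33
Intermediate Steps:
h(G) = 1
b(L) = 1/(1 + L)
b(r)*(-307) = -307/(1 - 4) = -307/(-3) = -⅓*(-307) = 307/3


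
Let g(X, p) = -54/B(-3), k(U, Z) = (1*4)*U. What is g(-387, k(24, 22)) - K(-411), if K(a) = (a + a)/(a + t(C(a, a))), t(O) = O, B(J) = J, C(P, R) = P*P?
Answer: 3691/205 ≈ 18.005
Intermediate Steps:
C(P, R) = P²
k(U, Z) = 4*U
g(X, p) = 18 (g(X, p) = -54/(-3) = -54*(-⅓) = 18)
K(a) = 2*a/(a + a²) (K(a) = (a + a)/(a + a²) = (2*a)/(a + a²) = 2*a/(a + a²))
g(-387, k(24, 22)) - K(-411) = 18 - 2/(1 - 411) = 18 - 2/(-410) = 18 - 2*(-1)/410 = 18 - 1*(-1/205) = 18 + 1/205 = 3691/205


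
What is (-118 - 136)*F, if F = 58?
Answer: -14732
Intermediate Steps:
(-118 - 136)*F = (-118 - 136)*58 = -254*58 = -14732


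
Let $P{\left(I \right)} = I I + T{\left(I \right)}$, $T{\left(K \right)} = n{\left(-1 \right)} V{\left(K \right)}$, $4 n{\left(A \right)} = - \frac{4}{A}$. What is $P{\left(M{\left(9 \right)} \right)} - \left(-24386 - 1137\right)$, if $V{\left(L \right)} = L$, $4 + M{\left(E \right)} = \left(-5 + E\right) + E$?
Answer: $25613$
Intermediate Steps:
$M{\left(E \right)} = -9 + 2 E$ ($M{\left(E \right)} = -4 + \left(\left(-5 + E\right) + E\right) = -4 + \left(-5 + 2 E\right) = -9 + 2 E$)
$n{\left(A \right)} = - \frac{1}{A}$ ($n{\left(A \right)} = \frac{\left(-4\right) \frac{1}{A}}{4} = - \frac{1}{A}$)
$T{\left(K \right)} = K$ ($T{\left(K \right)} = - \frac{1}{-1} K = \left(-1\right) \left(-1\right) K = 1 K = K$)
$P{\left(I \right)} = I + I^{2}$ ($P{\left(I \right)} = I I + I = I^{2} + I = I + I^{2}$)
$P{\left(M{\left(9 \right)} \right)} - \left(-24386 - 1137\right) = \left(-9 + 2 \cdot 9\right) \left(1 + \left(-9 + 2 \cdot 9\right)\right) - \left(-24386 - 1137\right) = \left(-9 + 18\right) \left(1 + \left(-9 + 18\right)\right) - -25523 = 9 \left(1 + 9\right) + 25523 = 9 \cdot 10 + 25523 = 90 + 25523 = 25613$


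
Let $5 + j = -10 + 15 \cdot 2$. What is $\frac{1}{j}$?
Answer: $\frac{1}{15} \approx 0.066667$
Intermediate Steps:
$j = 15$ ($j = -5 + \left(-10 + 15 \cdot 2\right) = -5 + \left(-10 + 30\right) = -5 + 20 = 15$)
$\frac{1}{j} = \frac{1}{15}$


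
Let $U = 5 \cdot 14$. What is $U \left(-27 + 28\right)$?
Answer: $70$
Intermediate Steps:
$U = 70$
$U \left(-27 + 28\right) = 70 \left(-27 + 28\right) = 70 \cdot 1 = 70$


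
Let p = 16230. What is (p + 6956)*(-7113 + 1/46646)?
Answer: -3846476214221/23323 ≈ -1.6492e+8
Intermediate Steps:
(p + 6956)*(-7113 + 1/46646) = (16230 + 6956)*(-7113 + 1/46646) = 23186*(-7113 + 1/46646) = 23186*(-331792997/46646) = -3846476214221/23323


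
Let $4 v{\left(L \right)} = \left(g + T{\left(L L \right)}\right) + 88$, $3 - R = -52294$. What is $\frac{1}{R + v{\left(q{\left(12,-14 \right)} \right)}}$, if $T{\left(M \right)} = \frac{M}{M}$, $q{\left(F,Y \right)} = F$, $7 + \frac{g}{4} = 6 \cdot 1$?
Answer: $\frac{4}{209273} \approx 1.9114 \cdot 10^{-5}$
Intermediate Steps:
$g = -4$ ($g = -28 + 4 \cdot 6 \cdot 1 = -28 + 4 \cdot 6 = -28 + 24 = -4$)
$R = 52297$ ($R = 3 - -52294 = 3 + 52294 = 52297$)
$T{\left(M \right)} = 1$
$v{\left(L \right)} = \frac{85}{4}$ ($v{\left(L \right)} = \frac{\left(-4 + 1\right) + 88}{4} = \frac{-3 + 88}{4} = \frac{1}{4} \cdot 85 = \frac{85}{4}$)
$\frac{1}{R + v{\left(q{\left(12,-14 \right)} \right)}} = \frac{1}{52297 + \frac{85}{4}} = \frac{1}{\frac{209273}{4}} = \frac{4}{209273}$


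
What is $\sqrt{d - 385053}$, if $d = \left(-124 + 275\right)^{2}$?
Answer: $2 i \sqrt{90563} \approx 601.87 i$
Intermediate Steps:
$d = 22801$ ($d = 151^{2} = 22801$)
$\sqrt{d - 385053} = \sqrt{22801 - 385053} = \sqrt{-362252} = 2 i \sqrt{90563}$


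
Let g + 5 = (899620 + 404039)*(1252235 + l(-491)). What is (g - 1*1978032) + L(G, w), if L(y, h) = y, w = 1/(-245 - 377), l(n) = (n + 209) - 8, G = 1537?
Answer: 1632107390255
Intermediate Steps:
l(n) = 201 + n (l(n) = (209 + n) - 8 = 201 + n)
w = -1/622 (w = 1/(-622) = -1/622 ≈ -0.0016077)
g = 1632109366750 (g = -5 + (899620 + 404039)*(1252235 + (201 - 491)) = -5 + 1303659*(1252235 - 290) = -5 + 1303659*1251945 = -5 + 1632109366755 = 1632109366750)
(g - 1*1978032) + L(G, w) = (1632109366750 - 1*1978032) + 1537 = (1632109366750 - 1978032) + 1537 = 1632107388718 + 1537 = 1632107390255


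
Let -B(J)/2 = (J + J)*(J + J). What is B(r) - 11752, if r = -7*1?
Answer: -12144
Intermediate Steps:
r = -7
B(J) = -8*J² (B(J) = -2*(J + J)*(J + J) = -2*2*J*2*J = -8*J²)
B(r) - 11752 = -8*(-7)² - 11752 = -8*49 - 11752 = -392 - 11752 = -12144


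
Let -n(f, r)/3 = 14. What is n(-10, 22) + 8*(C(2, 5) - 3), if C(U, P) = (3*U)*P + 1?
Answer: 182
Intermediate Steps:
C(U, P) = 1 + 3*P*U (C(U, P) = 3*P*U + 1 = 1 + 3*P*U)
n(f, r) = -42 (n(f, r) = -3*14 = -42)
n(-10, 22) + 8*(C(2, 5) - 3) = -42 + 8*((1 + 3*5*2) - 3) = -42 + 8*((1 + 30) - 3) = -42 + 8*(31 - 3) = -42 + 8*28 = -42 + 224 = 182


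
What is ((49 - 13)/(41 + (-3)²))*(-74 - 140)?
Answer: -3852/25 ≈ -154.08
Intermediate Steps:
((49 - 13)/(41 + (-3)²))*(-74 - 140) = (36/(41 + 9))*(-214) = (36/50)*(-214) = (36*(1/50))*(-214) = (18/25)*(-214) = -3852/25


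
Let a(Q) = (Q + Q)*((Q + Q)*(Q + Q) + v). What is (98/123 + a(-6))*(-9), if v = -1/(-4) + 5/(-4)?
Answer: 632910/41 ≈ 15437.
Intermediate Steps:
v = -1 (v = -1*(-¼) + 5*(-¼) = ¼ - 5/4 = -1)
a(Q) = 2*Q*(-1 + 4*Q²) (a(Q) = (Q + Q)*((Q + Q)*(Q + Q) - 1) = (2*Q)*((2*Q)*(2*Q) - 1) = (2*Q)*(4*Q² - 1) = (2*Q)*(-1 + 4*Q²) = 2*Q*(-1 + 4*Q²))
(98/123 + a(-6))*(-9) = (98/123 + (-2*(-6) + 8*(-6)³))*(-9) = (98*(1/123) + (12 + 8*(-216)))*(-9) = (98/123 + (12 - 1728))*(-9) = (98/123 - 1716)*(-9) = -210970/123*(-9) = 632910/41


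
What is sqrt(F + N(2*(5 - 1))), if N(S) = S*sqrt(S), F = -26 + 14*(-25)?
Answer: 2*sqrt(-94 + 4*sqrt(2)) ≈ 18.798*I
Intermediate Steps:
F = -376 (F = -26 - 350 = -376)
N(S) = S**(3/2)
sqrt(F + N(2*(5 - 1))) = sqrt(-376 + (2*(5 - 1))**(3/2)) = sqrt(-376 + (2*4)**(3/2)) = sqrt(-376 + 8**(3/2)) = sqrt(-376 + 16*sqrt(2))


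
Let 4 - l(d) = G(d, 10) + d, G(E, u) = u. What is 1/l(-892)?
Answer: 1/886 ≈ 0.0011287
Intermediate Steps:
l(d) = -6 - d (l(d) = 4 - (10 + d) = 4 + (-10 - d) = -6 - d)
1/l(-892) = 1/(-6 - 1*(-892)) = 1/(-6 + 892) = 1/886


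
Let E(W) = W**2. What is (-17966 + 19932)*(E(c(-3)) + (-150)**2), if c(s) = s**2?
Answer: 44394246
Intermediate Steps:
(-17966 + 19932)*(E(c(-3)) + (-150)**2) = (-17966 + 19932)*(((-3)**2)**2 + (-150)**2) = 1966*(9**2 + 22500) = 1966*(81 + 22500) = 1966*22581 = 44394246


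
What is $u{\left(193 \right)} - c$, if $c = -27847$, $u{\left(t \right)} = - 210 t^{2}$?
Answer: $-7794443$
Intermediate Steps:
$u{\left(193 \right)} - c = - 210 \cdot 193^{2} - -27847 = \left(-210\right) 37249 + 27847 = -7822290 + 27847 = -7794443$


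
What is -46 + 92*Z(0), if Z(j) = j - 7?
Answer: -690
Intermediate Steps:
Z(j) = -7 + j
-46 + 92*Z(0) = -46 + 92*(-7 + 0) = -46 + 92*(-7) = -46 - 644 = -690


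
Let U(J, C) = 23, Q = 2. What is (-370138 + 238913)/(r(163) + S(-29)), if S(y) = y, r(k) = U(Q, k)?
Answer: 131225/6 ≈ 21871.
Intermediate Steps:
r(k) = 23
(-370138 + 238913)/(r(163) + S(-29)) = (-370138 + 238913)/(23 - 29) = -131225/(-6) = -131225*(-1/6) = 131225/6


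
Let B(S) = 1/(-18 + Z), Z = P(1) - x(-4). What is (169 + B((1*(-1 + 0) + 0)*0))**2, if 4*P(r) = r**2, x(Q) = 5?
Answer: 236390625/8281 ≈ 28546.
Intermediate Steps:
P(r) = r**2/4
Z = -19/4 (Z = (1/4)*1**2 - 1*5 = (1/4)*1 - 5 = 1/4 - 5 = -19/4 ≈ -4.7500)
B(S) = -4/91 (B(S) = 1/(-18 - 19/4) = 1/(-91/4) = -4/91)
(169 + B((1*(-1 + 0) + 0)*0))**2 = (169 - 4/91)**2 = (15375/91)**2 = 236390625/8281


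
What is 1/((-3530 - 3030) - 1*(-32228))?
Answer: 1/25668 ≈ 3.8959e-5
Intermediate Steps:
1/((-3530 - 3030) - 1*(-32228)) = 1/(-6560 + 32228) = 1/25668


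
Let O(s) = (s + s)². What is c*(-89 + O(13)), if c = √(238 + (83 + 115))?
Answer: 1174*√109 ≈ 12257.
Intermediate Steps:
c = 2*√109 (c = √(238 + 198) = √436 = 2*√109 ≈ 20.881)
O(s) = 4*s² (O(s) = (2*s)² = 4*s²)
c*(-89 + O(13)) = (2*√109)*(-89 + 4*13²) = (2*√109)*(-89 + 4*169) = (2*√109)*(-89 + 676) = (2*√109)*587 = 1174*√109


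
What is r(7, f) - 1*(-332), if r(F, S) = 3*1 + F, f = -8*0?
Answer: 342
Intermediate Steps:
f = 0
r(F, S) = 3 + F
r(7, f) - 1*(-332) = (3 + 7) - 1*(-332) = 10 + 332 = 342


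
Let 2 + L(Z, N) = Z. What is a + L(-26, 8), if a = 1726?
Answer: 1698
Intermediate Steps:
L(Z, N) = -2 + Z
a + L(-26, 8) = 1726 + (-2 - 26) = 1726 - 28 = 1698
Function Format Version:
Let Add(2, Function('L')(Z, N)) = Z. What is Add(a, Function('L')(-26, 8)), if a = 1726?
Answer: 1698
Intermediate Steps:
Function('L')(Z, N) = Add(-2, Z)
Add(a, Function('L')(-26, 8)) = Add(1726, Add(-2, -26)) = Add(1726, -28) = 1698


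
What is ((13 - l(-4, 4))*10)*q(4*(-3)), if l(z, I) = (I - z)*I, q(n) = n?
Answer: 2280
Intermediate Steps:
l(z, I) = I*(I - z)
((13 - l(-4, 4))*10)*q(4*(-3)) = ((13 - 4*(4 - 1*(-4)))*10)*(4*(-3)) = ((13 - 4*(4 + 4))*10)*(-12) = ((13 - 4*8)*10)*(-12) = ((13 - 1*32)*10)*(-12) = ((13 - 32)*10)*(-12) = -19*10*(-12) = -190*(-12) = 2280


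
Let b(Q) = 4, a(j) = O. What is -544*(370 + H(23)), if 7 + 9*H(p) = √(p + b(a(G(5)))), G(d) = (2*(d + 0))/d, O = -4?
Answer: -1807712/9 - 544*√3/3 ≈ -2.0117e+5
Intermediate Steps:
G(d) = 2 (G(d) = (2*d)/d = 2)
a(j) = -4
H(p) = -7/9 + √(4 + p)/9 (H(p) = -7/9 + √(p + 4)/9 = -7/9 + √(4 + p)/9)
-544*(370 + H(23)) = -544*(370 + (-7/9 + √(4 + 23)/9)) = -544*(370 + (-7/9 + √27/9)) = -544*(370 + (-7/9 + (3*√3)/9)) = -544*(370 + (-7/9 + √3/3)) = -544*(3323/9 + √3/3) = -1807712/9 - 544*√3/3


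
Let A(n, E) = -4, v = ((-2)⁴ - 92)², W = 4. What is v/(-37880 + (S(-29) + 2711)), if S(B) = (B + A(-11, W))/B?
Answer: -41876/254967 ≈ -0.16424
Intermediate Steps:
v = 5776 (v = (16 - 92)² = (-76)² = 5776)
S(B) = (-4 + B)/B (S(B) = (B - 4)/B = (-4 + B)/B)
v/(-37880 + (S(-29) + 2711)) = 5776/(-37880 + ((-4 - 29)/(-29) + 2711)) = 5776/(-37880 + (-1/29*(-33) + 2711)) = 5776/(-37880 + (33/29 + 2711)) = 5776/(-37880 + 78652/29) = 5776/(-1019868/29) = 5776*(-29/1019868) = -41876/254967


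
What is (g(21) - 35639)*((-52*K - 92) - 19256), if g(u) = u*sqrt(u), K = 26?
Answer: 737727300 - 434700*sqrt(21) ≈ 7.3573e+8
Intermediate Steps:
g(u) = u**(3/2)
(g(21) - 35639)*((-52*K - 92) - 19256) = (21**(3/2) - 35639)*((-52*26 - 92) - 19256) = (21*sqrt(21) - 35639)*((-1352 - 92) - 19256) = (-35639 + 21*sqrt(21))*(-1444 - 19256) = (-35639 + 21*sqrt(21))*(-20700) = 737727300 - 434700*sqrt(21)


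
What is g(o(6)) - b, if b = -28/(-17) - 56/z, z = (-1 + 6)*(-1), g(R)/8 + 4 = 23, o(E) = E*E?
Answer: 11828/85 ≈ 139.15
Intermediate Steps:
o(E) = E**2
g(R) = 152 (g(R) = -32 + 8*23 = -32 + 184 = 152)
z = -5 (z = 5*(-1) = -5)
b = 1092/85 (b = -28/(-17) - 56/(-5) = -28*(-1/17) - 56*(-1/5) = 28/17 + 56/5 = 1092/85 ≈ 12.847)
g(o(6)) - b = 152 - 1*1092/85 = 152 - 1092/85 = 11828/85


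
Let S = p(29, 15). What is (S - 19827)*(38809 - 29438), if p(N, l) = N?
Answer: -185527058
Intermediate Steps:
S = 29
(S - 19827)*(38809 - 29438) = (29 - 19827)*(38809 - 29438) = -19798*9371 = -185527058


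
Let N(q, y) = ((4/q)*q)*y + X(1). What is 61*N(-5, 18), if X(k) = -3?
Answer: 4209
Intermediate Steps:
N(q, y) = -3 + 4*y (N(q, y) = ((4/q)*q)*y - 3 = 4*y - 3 = -3 + 4*y)
61*N(-5, 18) = 61*(-3 + 4*18) = 61*(-3 + 72) = 61*69 = 4209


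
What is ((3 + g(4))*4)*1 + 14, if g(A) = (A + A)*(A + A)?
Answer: 282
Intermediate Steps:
g(A) = 4*A**2 (g(A) = (2*A)*(2*A) = 4*A**2)
((3 + g(4))*4)*1 + 14 = ((3 + 4*4**2)*4)*1 + 14 = ((3 + 4*16)*4)*1 + 14 = ((3 + 64)*4)*1 + 14 = (67*4)*1 + 14 = 268*1 + 14 = 268 + 14 = 282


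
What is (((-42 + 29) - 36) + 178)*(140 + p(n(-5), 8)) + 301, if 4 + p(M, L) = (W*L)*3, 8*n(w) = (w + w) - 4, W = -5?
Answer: 2365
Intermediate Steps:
n(w) = -½ + w/4 (n(w) = ((w + w) - 4)/8 = (2*w - 4)/8 = (-4 + 2*w)/8 = -½ + w/4)
p(M, L) = -4 - 15*L (p(M, L) = -4 - 5*L*3 = -4 - 15*L)
(((-42 + 29) - 36) + 178)*(140 + p(n(-5), 8)) + 301 = (((-42 + 29) - 36) + 178)*(140 + (-4 - 15*8)) + 301 = ((-13 - 36) + 178)*(140 + (-4 - 120)) + 301 = (-49 + 178)*(140 - 124) + 301 = 129*16 + 301 = 2064 + 301 = 2365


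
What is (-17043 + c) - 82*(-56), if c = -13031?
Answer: -25482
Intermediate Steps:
(-17043 + c) - 82*(-56) = (-17043 - 13031) - 82*(-56) = -30074 + 4592 = -25482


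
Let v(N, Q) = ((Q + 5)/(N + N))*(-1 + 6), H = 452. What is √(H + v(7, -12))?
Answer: √1798/2 ≈ 21.201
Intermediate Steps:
v(N, Q) = 5*(5 + Q)/(2*N) (v(N, Q) = ((5 + Q)/((2*N)))*5 = ((5 + Q)*(1/(2*N)))*5 = ((5 + Q)/(2*N))*5 = 5*(5 + Q)/(2*N))
√(H + v(7, -12)) = √(452 + (5/2)*(5 - 12)/7) = √(452 + (5/2)*(⅐)*(-7)) = √(452 - 5/2) = √(899/2) = √1798/2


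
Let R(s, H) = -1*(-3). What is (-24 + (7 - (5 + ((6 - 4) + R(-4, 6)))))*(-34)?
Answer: 918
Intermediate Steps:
R(s, H) = 3
(-24 + (7 - (5 + ((6 - 4) + R(-4, 6)))))*(-34) = (-24 + (7 - (5 + ((6 - 4) + 3))))*(-34) = (-24 + (7 - (5 + (2 + 3))))*(-34) = (-24 + (7 - (5 + 5)))*(-34) = (-24 + (7 - 1*10))*(-34) = (-24 + (7 - 10))*(-34) = (-24 - 3)*(-34) = -27*(-34) = 918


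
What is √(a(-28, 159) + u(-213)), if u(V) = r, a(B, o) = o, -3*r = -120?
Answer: √199 ≈ 14.107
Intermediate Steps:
r = 40 (r = -⅓*(-120) = 40)
u(V) = 40
√(a(-28, 159) + u(-213)) = √(159 + 40) = √199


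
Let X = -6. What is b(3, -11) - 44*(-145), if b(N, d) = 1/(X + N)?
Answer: 19139/3 ≈ 6379.7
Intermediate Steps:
b(N, d) = 1/(-6 + N)
b(3, -11) - 44*(-145) = 1/(-6 + 3) - 44*(-145) = 1/(-3) + 6380 = -⅓ + 6380 = 19139/3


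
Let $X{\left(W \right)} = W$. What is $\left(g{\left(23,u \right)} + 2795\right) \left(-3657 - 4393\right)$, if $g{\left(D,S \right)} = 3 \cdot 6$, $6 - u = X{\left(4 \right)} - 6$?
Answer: $-22644650$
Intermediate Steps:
$u = 8$ ($u = 6 - \left(4 - 6\right) = 6 - -2 = 6 + 2 = 8$)
$g{\left(D,S \right)} = 18$
$\left(g{\left(23,u \right)} + 2795\right) \left(-3657 - 4393\right) = \left(18 + 2795\right) \left(-3657 - 4393\right) = 2813 \left(-8050\right) = -22644650$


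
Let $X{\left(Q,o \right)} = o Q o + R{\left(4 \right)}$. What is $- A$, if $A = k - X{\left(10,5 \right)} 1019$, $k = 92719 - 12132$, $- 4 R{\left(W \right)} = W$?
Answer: $173144$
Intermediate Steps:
$R{\left(W \right)} = - \frac{W}{4}$
$X{\left(Q,o \right)} = -1 + Q o^{2}$ ($X{\left(Q,o \right)} = o Q o - 1 = Q o o - 1 = Q o^{2} - 1 = -1 + Q o^{2}$)
$k = 80587$
$A = -173144$ ($A = 80587 - \left(-1 + 10 \cdot 5^{2}\right) 1019 = 80587 - \left(-1 + 10 \cdot 25\right) 1019 = 80587 - \left(-1 + 250\right) 1019 = 80587 - 249 \cdot 1019 = 80587 - 253731 = -173144$)
$- A = \left(-1\right) \left(-173144\right) = 173144$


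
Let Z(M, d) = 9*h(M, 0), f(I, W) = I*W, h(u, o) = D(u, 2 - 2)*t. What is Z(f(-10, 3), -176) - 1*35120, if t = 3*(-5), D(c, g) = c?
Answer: -31070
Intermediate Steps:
t = -15
h(u, o) = -15*u (h(u, o) = u*(-15) = -15*u)
Z(M, d) = -135*M (Z(M, d) = 9*(-15*M) = -135*M)
Z(f(-10, 3), -176) - 1*35120 = -(-1350)*3 - 1*35120 = -135*(-30) - 35120 = 4050 - 35120 = -31070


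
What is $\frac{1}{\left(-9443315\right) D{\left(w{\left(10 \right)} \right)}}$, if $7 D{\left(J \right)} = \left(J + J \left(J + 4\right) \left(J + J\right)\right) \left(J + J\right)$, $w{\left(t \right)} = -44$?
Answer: $- \frac{1}{18391951387040} \approx -5.4372 \cdot 10^{-14}$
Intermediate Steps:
$D{\left(J \right)} = \frac{2 J \left(J + 2 J^{2} \left(4 + J\right)\right)}{7}$ ($D{\left(J \right)} = \frac{\left(J + J \left(J + 4\right) \left(J + J\right)\right) \left(J + J\right)}{7} = \frac{\left(J + J \left(4 + J\right) 2 J\right) 2 J}{7} = \frac{\left(J + J 2 J \left(4 + J\right)\right) 2 J}{7} = \frac{\left(J + 2 J^{2} \left(4 + J\right)\right) 2 J}{7} = \frac{2 J \left(J + 2 J^{2} \left(4 + J\right)\right)}{7}$)
$\frac{1}{\left(-9443315\right) D{\left(w{\left(10 \right)} \right)}} = \frac{1}{\left(-9443315\right) \frac{2 \left(-44\right)^{2} \left(1 + 2 \left(-44\right)^{2} + 8 \left(-44\right)\right)}{7}} = - \frac{1}{9443315 \cdot \frac{2}{7} \cdot 1936 \left(1 + 2 \cdot 1936 - 352\right)} = - \frac{1}{9443315 \cdot \frac{2}{7} \cdot 1936 \left(1 + 3872 - 352\right)} = - \frac{1}{9443315 \cdot \frac{2}{7} \cdot 1936 \cdot 3521} = - \frac{1}{9443315 \cdot 1947616} = \left(- \frac{1}{9443315}\right) \frac{1}{1947616} = - \frac{1}{18391951387040}$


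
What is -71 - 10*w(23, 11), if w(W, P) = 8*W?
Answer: -1911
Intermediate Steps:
-71 - 10*w(23, 11) = -71 - 80*23 = -71 - 10*184 = -71 - 1840 = -1911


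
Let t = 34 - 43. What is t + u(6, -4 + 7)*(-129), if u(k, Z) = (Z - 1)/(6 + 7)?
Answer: -375/13 ≈ -28.846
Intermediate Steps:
u(k, Z) = -1/13 + Z/13 (u(k, Z) = (-1 + Z)/13 = (-1 + Z)*(1/13) = -1/13 + Z/13)
t = -9
t + u(6, -4 + 7)*(-129) = -9 + (-1/13 + (-4 + 7)/13)*(-129) = -9 + (-1/13 + (1/13)*3)*(-129) = -9 + (-1/13 + 3/13)*(-129) = -9 + (2/13)*(-129) = -9 - 258/13 = -375/13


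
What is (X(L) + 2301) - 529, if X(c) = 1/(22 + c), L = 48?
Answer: 124041/70 ≈ 1772.0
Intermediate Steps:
(X(L) + 2301) - 529 = (1/(22 + 48) + 2301) - 529 = (1/70 + 2301) - 529 = 161071/70 - 529 = 124041/70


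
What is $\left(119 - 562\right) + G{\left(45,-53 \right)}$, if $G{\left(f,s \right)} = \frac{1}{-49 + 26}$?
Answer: $- \frac{10190}{23} \approx -443.04$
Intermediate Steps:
$G{\left(f,s \right)} = - \frac{1}{23}$ ($G{\left(f,s \right)} = \frac{1}{-23} = - \frac{1}{23}$)
$\left(119 - 562\right) + G{\left(45,-53 \right)} = \left(119 - 562\right) - \frac{1}{23} = -443 - \frac{1}{23} = - \frac{10190}{23}$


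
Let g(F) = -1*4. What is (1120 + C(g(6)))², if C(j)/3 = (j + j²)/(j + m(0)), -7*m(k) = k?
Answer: 1234321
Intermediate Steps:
g(F) = -4
m(k) = -k/7
C(j) = 3*(j + j²)/j (C(j) = 3*((j + j²)/(j - ⅐*0)) = 3*((j + j²)/(j + 0)) = 3*((j + j²)/j) = 3*(j + j²)/j)
(1120 + C(g(6)))² = (1120 + (3 + 3*(-4)))² = (1120 + (3 - 12))² = (1120 - 9)² = 1111² = 1234321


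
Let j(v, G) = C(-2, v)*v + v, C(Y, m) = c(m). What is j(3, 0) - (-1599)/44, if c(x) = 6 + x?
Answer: 2919/44 ≈ 66.341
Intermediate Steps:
C(Y, m) = 6 + m
j(v, G) = v + v*(6 + v) (j(v, G) = (6 + v)*v + v = v*(6 + v) + v = v + v*(6 + v))
j(3, 0) - (-1599)/44 = 3*(7 + 3) - (-1599)/44 = 3*10 - (-1599)/44 = 30 - 39*(-41/44) = 30 + 1599/44 = 2919/44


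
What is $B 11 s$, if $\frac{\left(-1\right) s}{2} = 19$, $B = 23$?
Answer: $-9614$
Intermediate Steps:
$s = -38$ ($s = \left(-2\right) 19 = -38$)
$B 11 s = 23 \cdot 11 \left(-38\right) = 253 \left(-38\right) = -9614$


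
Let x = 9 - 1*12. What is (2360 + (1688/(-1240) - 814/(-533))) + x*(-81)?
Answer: 215060552/82615 ≈ 2603.2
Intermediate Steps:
x = -3 (x = 9 - 12 = -3)
(2360 + (1688/(-1240) - 814/(-533))) + x*(-81) = (2360 + (1688/(-1240) - 814/(-533))) - 3*(-81) = (2360 + (1688*(-1/1240) - 814*(-1/533))) + 243 = (2360 + (-211/155 + 814/533)) + 243 = (2360 + 13707/82615) + 243 = 194985107/82615 + 243 = 215060552/82615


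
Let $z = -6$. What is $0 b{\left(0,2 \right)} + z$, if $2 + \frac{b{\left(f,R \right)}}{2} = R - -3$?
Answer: $-6$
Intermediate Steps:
$b{\left(f,R \right)} = 2 + 2 R$ ($b{\left(f,R \right)} = -4 + 2 \left(R - -3\right) = -4 + 2 \left(R + 3\right) = -4 + 2 \left(3 + R\right) = -4 + \left(6 + 2 R\right) = 2 + 2 R$)
$0 b{\left(0,2 \right)} + z = 0 \left(2 + 2 \cdot 2\right) - 6 = 0 \left(2 + 4\right) - 6 = 0 \cdot 6 - 6 = 0 - 6 = -6$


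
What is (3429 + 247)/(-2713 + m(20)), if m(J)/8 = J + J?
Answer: -3676/2393 ≈ -1.5361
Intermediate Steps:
m(J) = 16*J (m(J) = 8*(J + J) = 8*(2*J) = 16*J)
(3429 + 247)/(-2713 + m(20)) = (3429 + 247)/(-2713 + 16*20) = 3676/(-2713 + 320) = 3676/(-2393) = 3676*(-1/2393) = -3676/2393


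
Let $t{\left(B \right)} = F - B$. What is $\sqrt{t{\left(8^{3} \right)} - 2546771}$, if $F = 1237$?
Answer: $3 i \sqrt{282894} \approx 1595.6 i$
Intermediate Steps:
$t{\left(B \right)} = 1237 - B$
$\sqrt{t{\left(8^{3} \right)} - 2546771} = \sqrt{\left(1237 - 8^{3}\right) - 2546771} = \sqrt{\left(1237 - 512\right) - 2546771} = \sqrt{725 - 2546771} = \sqrt{-2546046} = 3 i \sqrt{282894}$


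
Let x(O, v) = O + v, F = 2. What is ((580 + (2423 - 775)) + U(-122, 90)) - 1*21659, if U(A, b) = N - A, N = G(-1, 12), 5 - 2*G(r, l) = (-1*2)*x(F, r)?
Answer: -38611/2 ≈ -19306.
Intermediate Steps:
G(r, l) = 9/2 + r (G(r, l) = 5/2 - (-1*2)*(2 + r)/2 = 5/2 - (-1)*(2 + r) = 5/2 - (-4 - 2*r)/2 = 5/2 + (2 + r) = 9/2 + r)
N = 7/2 (N = 9/2 - 1 = 7/2 ≈ 3.5000)
U(A, b) = 7/2 - A
((580 + (2423 - 775)) + U(-122, 90)) - 1*21659 = ((580 + (2423 - 775)) + (7/2 - 1*(-122))) - 1*21659 = ((580 + 1648) + (7/2 + 122)) - 21659 = (2228 + 251/2) - 21659 = 4707/2 - 21659 = -38611/2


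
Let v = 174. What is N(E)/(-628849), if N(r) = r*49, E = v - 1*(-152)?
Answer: -15974/628849 ≈ -0.025402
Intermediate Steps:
E = 326 (E = 174 - 1*(-152) = 174 + 152 = 326)
N(r) = 49*r
N(E)/(-628849) = (49*326)/(-628849) = 15974*(-1/628849) = -15974/628849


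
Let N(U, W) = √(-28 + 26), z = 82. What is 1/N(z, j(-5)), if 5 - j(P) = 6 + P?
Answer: -I*√2/2 ≈ -0.70711*I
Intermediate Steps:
j(P) = -1 - P (j(P) = 5 - (6 + P) = 5 + (-6 - P) = -1 - P)
N(U, W) = I*√2 (N(U, W) = √(-2) = I*√2)
1/N(z, j(-5)) = 1/(I*√2) = -I*√2/2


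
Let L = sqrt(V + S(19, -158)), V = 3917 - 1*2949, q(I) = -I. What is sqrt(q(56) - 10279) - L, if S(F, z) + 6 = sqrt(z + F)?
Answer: -sqrt(962 + I*sqrt(139)) + I*sqrt(10335) ≈ -31.017 + 101.47*I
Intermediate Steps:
S(F, z) = -6 + sqrt(F + z) (S(F, z) = -6 + sqrt(z + F) = -6 + sqrt(F + z))
V = 968 (V = 3917 - 2949 = 968)
L = sqrt(962 + I*sqrt(139)) (L = sqrt(968 + (-6 + sqrt(19 - 158))) = sqrt(968 + (-6 + sqrt(-139))) = sqrt(968 + (-6 + I*sqrt(139))) = sqrt(962 + I*sqrt(139)) ≈ 31.017 + 0.1901*I)
sqrt(q(56) - 10279) - L = sqrt(-1*56 - 10279) - sqrt(962 + I*sqrt(139)) = sqrt(-56 - 10279) - sqrt(962 + I*sqrt(139)) = sqrt(-10335) - sqrt(962 + I*sqrt(139)) = I*sqrt(10335) - sqrt(962 + I*sqrt(139)) = -sqrt(962 + I*sqrt(139)) + I*sqrt(10335)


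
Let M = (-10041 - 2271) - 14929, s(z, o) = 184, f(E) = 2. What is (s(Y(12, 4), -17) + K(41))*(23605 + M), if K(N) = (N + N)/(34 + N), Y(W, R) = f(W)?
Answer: -16824984/25 ≈ -6.7300e+5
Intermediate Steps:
Y(W, R) = 2
K(N) = 2*N/(34 + N) (K(N) = (2*N)/(34 + N) = 2*N/(34 + N))
M = -27241 (M = -12312 - 14929 = -27241)
(s(Y(12, 4), -17) + K(41))*(23605 + M) = (184 + 2*41/(34 + 41))*(23605 - 27241) = (184 + 2*41/75)*(-3636) = (184 + 2*41*(1/75))*(-3636) = (184 + 82/75)*(-3636) = (13882/75)*(-3636) = -16824984/25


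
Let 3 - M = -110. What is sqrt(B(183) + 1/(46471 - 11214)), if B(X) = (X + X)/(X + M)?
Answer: sqrt(8416925575111)/2609018 ≈ 1.1120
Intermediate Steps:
M = 113 (M = 3 - 1*(-110) = 3 + 110 = 113)
B(X) = 2*X/(113 + X) (B(X) = (X + X)/(X + 113) = (2*X)/(113 + X) = 2*X/(113 + X))
sqrt(B(183) + 1/(46471 - 11214)) = sqrt(2*183/(113 + 183) + 1/(46471 - 11214)) = sqrt(2*183/296 + 1/35257) = sqrt(2*183*(1/296) + 1/35257) = sqrt(183/148 + 1/35257) = sqrt(6452179/5218036) = sqrt(8416925575111)/2609018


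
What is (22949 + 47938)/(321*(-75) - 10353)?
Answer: -23629/11476 ≈ -2.0590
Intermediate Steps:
(22949 + 47938)/(321*(-75) - 10353) = 70887/(-24075 - 10353) = 70887/(-34428) = 70887*(-1/34428) = -23629/11476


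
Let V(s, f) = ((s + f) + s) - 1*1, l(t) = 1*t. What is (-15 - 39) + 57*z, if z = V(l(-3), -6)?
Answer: -795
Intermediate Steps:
l(t) = t
V(s, f) = -1 + f + 2*s (V(s, f) = ((f + s) + s) - 1 = (f + 2*s) - 1 = -1 + f + 2*s)
z = -13 (z = -1 - 6 + 2*(-3) = -1 - 6 - 6 = -13)
(-15 - 39) + 57*z = (-15 - 39) + 57*(-13) = -54 - 741 = -795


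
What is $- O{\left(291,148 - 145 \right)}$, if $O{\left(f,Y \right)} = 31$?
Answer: $-31$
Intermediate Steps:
$- O{\left(291,148 - 145 \right)} = \left(-1\right) 31 = -31$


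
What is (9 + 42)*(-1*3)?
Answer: -153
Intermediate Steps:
(9 + 42)*(-1*3) = 51*(-3) = -153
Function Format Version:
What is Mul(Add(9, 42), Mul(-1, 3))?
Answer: -153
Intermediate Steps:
Mul(Add(9, 42), Mul(-1, 3)) = Mul(51, -3) = -153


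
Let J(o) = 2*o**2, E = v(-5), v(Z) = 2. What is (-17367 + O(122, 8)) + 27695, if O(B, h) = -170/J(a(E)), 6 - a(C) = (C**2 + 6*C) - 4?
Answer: 371723/36 ≈ 10326.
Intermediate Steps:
E = 2
a(C) = 10 - C**2 - 6*C (a(C) = 6 - ((C**2 + 6*C) - 4) = 6 - (-4 + C**2 + 6*C) = 6 + (4 - C**2 - 6*C) = 10 - C**2 - 6*C)
O(B, h) = -85/36 (O(B, h) = -170*1/(2*(10 - 1*2**2 - 6*2)**2) = -170*1/(2*(10 - 1*4 - 12)**2) = -170*1/(2*(10 - 4 - 12)**2) = -170/(2*(-6)**2) = -170/(2*36) = -170/72 = -170*1/72 = -85/36)
(-17367 + O(122, 8)) + 27695 = (-17367 - 85/36) + 27695 = -625297/36 + 27695 = 371723/36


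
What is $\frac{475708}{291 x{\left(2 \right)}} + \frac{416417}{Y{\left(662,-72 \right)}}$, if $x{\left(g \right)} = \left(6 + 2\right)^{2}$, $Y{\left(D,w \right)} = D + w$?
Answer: $\frac{1004502241}{1373520} \approx 731.33$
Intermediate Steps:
$x{\left(g \right)} = 64$ ($x{\left(g \right)} = 8^{2} = 64$)
$\frac{475708}{291 x{\left(2 \right)}} + \frac{416417}{Y{\left(662,-72 \right)}} = \frac{475708}{291 \cdot 64} + \frac{416417}{662 - 72} = \frac{475708}{18624} + \frac{416417}{590} = 475708 \cdot \frac{1}{18624} + 416417 \cdot \frac{1}{590} = \frac{118927}{4656} + \frac{416417}{590} = \frac{1004502241}{1373520}$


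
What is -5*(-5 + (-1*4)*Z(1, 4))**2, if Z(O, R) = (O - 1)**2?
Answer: -125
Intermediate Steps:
Z(O, R) = (-1 + O)**2
-5*(-5 + (-1*4)*Z(1, 4))**2 = -5*(-5 + (-1*4)*(-1 + 1)**2)**2 = -5*(-5 - 4*0**2)**2 = -5*(-5 - 4*0)**2 = -5*(-5 + 0)**2 = -5*(-5)**2 = -5*25 = -125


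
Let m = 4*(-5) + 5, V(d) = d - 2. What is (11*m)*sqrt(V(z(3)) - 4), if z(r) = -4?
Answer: -165*I*sqrt(10) ≈ -521.78*I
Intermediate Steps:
V(d) = -2 + d
m = -15 (m = -20 + 5 = -15)
(11*m)*sqrt(V(z(3)) - 4) = (11*(-15))*sqrt((-2 - 4) - 4) = -165*sqrt(-6 - 4) = -165*I*sqrt(10)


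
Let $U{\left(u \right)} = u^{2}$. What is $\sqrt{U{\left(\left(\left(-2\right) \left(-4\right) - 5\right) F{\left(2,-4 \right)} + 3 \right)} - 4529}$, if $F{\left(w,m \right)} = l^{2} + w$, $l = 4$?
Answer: $16 i \sqrt{5} \approx 35.777 i$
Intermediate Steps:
$F{\left(w,m \right)} = 16 + w$ ($F{\left(w,m \right)} = 4^{2} + w = 16 + w$)
$\sqrt{U{\left(\left(\left(-2\right) \left(-4\right) - 5\right) F{\left(2,-4 \right)} + 3 \right)} - 4529} = \sqrt{\left(\left(\left(-2\right) \left(-4\right) - 5\right) \left(16 + 2\right) + 3\right)^{2} - 4529} = \sqrt{\left(\left(8 - 5\right) 18 + 3\right)^{2} - 4529} = \sqrt{\left(3 \cdot 18 + 3\right)^{2} - 4529} = \sqrt{\left(54 + 3\right)^{2} - 4529} = \sqrt{57^{2} - 4529} = \sqrt{3249 - 4529} = \sqrt{-1280} = 16 i \sqrt{5}$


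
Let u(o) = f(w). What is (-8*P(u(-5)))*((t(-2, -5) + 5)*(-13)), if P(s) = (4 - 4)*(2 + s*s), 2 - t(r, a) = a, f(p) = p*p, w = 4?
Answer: 0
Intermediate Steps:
f(p) = p²
t(r, a) = 2 - a
u(o) = 16 (u(o) = 4² = 16)
P(s) = 0 (P(s) = 0*(2 + s²) = 0)
(-8*P(u(-5)))*((t(-2, -5) + 5)*(-13)) = (-8*0)*(((2 - 1*(-5)) + 5)*(-13)) = 0*(((2 + 5) + 5)*(-13)) = 0*((7 + 5)*(-13)) = 0*(12*(-13)) = 0*(-156) = 0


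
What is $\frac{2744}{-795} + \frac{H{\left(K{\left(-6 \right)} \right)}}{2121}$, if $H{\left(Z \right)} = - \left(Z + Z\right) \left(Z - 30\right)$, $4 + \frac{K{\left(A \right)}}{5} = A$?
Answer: $- \frac{1353336}{187355} \approx -7.2234$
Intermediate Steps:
$K{\left(A \right)} = -20 + 5 A$
$H{\left(Z \right)} = - 2 Z \left(-30 + Z\right)$
$\frac{2744}{-795} + \frac{H{\left(K{\left(-6 \right)} \right)}}{2121} = \frac{2744}{-795} + \frac{2 \left(-20 + 5 \left(-6\right)\right) \left(30 - \left(-20 + 5 \left(-6\right)\right)\right)}{2121} = 2744 \left(- \frac{1}{795}\right) + 2 \left(-20 - 30\right) \left(30 - \left(-20 - 30\right)\right) \frac{1}{2121} = - \frac{2744}{795} + 2 \left(-50\right) \left(30 - -50\right) \frac{1}{2121} = - \frac{2744}{795} + 2 \left(-50\right) \left(30 + 50\right) \frac{1}{2121} = - \frac{2744}{795} + 2 \left(-50\right) 80 \cdot \frac{1}{2121} = - \frac{2744}{795} - \frac{8000}{2121} = - \frac{1353336}{187355}$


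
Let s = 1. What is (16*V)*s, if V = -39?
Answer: -624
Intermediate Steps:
(16*V)*s = (16*(-39))*1 = -624*1 = -624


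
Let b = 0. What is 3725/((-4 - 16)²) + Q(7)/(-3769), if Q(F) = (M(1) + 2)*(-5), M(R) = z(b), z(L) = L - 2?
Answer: 149/16 ≈ 9.3125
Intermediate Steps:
z(L) = -2 + L
M(R) = -2 (M(R) = -2 + 0 = -2)
Q(F) = 0 (Q(F) = (-2 + 2)*(-5) = 0*(-5) = 0)
3725/((-4 - 16)²) + Q(7)/(-3769) = 3725/((-4 - 16)²) + 0/(-3769) = 3725/((-20)²) + 0*(-1/3769) = 3725/400 + 0 = 3725*(1/400) + 0 = 149/16 + 0 = 149/16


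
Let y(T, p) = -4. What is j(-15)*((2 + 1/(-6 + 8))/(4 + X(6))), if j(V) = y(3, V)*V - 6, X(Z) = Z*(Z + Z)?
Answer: 135/76 ≈ 1.7763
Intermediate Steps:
X(Z) = 2*Z**2 (X(Z) = Z*(2*Z) = 2*Z**2)
j(V) = -6 - 4*V (j(V) = -4*V - 6 = -6 - 4*V)
j(-15)*((2 + 1/(-6 + 8))/(4 + X(6))) = (-6 - 4*(-15))*((2 + 1/(-6 + 8))/(4 + 2*6**2)) = (-6 + 60)*((2 + 1/2)/(4 + 2*36)) = 54*((2 + 1/2)/(4 + 72)) = 54*((5/2)/76) = 54*((5/2)*(1/76)) = 54*(5/152) = 135/76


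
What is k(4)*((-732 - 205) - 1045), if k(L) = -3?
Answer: 5946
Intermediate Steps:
k(4)*((-732 - 205) - 1045) = -3*((-732 - 205) - 1045) = -3*(-937 - 1045) = -3*(-1982) = 5946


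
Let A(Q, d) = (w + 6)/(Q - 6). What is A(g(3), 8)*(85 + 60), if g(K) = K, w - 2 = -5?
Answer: -145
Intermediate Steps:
w = -3 (w = 2 - 5 = -3)
A(Q, d) = 3/(-6 + Q) (A(Q, d) = (-3 + 6)/(Q - 6) = 3/(-6 + Q))
A(g(3), 8)*(85 + 60) = (3/(-6 + 3))*(85 + 60) = (3/(-3))*145 = (3*(-⅓))*145 = -1*145 = -145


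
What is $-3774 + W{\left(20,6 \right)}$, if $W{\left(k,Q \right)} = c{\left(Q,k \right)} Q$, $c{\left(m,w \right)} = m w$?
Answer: $-3054$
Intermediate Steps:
$W{\left(k,Q \right)} = k Q^{2}$ ($W{\left(k,Q \right)} = Q k Q = k Q^{2}$)
$-3774 + W{\left(20,6 \right)} = -3774 + 20 \cdot 6^{2} = -3774 + 20 \cdot 36 = -3774 + 720 = -3054$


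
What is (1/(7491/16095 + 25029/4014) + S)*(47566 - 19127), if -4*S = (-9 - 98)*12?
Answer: 146438643605923/16033727 ≈ 9.1332e+6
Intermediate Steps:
S = 321 (S = -(-9 - 98)*12/4 = -(-107)*12/4 = -¼*(-1284) = 321)
(1/(7491/16095 + 25029/4014) + S)*(47566 - 19127) = (1/(7491/16095 + 25029/4014) + 321)*(47566 - 19127) = (1/(7491*(1/16095) + 25029*(1/4014)) + 321)*28439 = (1/(2497/5365 + 2781/446) + 321)*28439 = (1/(16033727/2392790) + 321)*28439 = (2392790/16033727 + 321)*28439 = (5149219157/16033727)*28439 = 146438643605923/16033727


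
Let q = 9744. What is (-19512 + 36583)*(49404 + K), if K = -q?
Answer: 677035860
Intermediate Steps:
K = -9744 (K = -1*9744 = -9744)
(-19512 + 36583)*(49404 + K) = (-19512 + 36583)*(49404 - 9744) = 17071*39660 = 677035860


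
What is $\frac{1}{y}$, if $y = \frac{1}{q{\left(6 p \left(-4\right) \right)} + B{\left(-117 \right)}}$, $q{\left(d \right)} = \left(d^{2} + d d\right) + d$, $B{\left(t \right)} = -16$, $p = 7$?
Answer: $56264$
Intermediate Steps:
$q{\left(d \right)} = d + 2 d^{2}$ ($q{\left(d \right)} = \left(d^{2} + d^{2}\right) + d = 2 d^{2} + d = d + 2 d^{2}$)
$y = \frac{1}{56264}$ ($y = \frac{1}{6 \cdot 7 \left(-4\right) \left(1 + 2 \cdot 6 \cdot 7 \left(-4\right)\right) - 16} = \frac{1}{42 \left(-4\right) \left(1 + 2 \cdot 42 \left(-4\right)\right) - 16} = \frac{1}{- 168 \left(1 + 2 \left(-168\right)\right) - 16} = \frac{1}{- 168 \left(1 - 336\right) - 16} = \frac{1}{\left(-168\right) \left(-335\right) - 16} = \frac{1}{56280 - 16} = \frac{1}{56264} \approx 1.7773 \cdot 10^{-5}$)
$\frac{1}{y} = \frac{1}{\frac{1}{56264}} = 56264$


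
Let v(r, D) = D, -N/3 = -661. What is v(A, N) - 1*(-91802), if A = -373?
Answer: 93785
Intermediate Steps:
N = 1983 (N = -3*(-661) = 1983)
v(A, N) - 1*(-91802) = 1983 - 1*(-91802) = 1983 + 91802 = 93785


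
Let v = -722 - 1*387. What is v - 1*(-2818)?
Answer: 1709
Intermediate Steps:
v = -1109 (v = -722 - 387 = -1109)
v - 1*(-2818) = -1109 - 1*(-2818) = -1109 + 2818 = 1709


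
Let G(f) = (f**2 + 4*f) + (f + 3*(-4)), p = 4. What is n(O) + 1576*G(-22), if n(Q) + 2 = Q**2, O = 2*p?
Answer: 570574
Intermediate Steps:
O = 8 (O = 2*4 = 8)
G(f) = -12 + f**2 + 5*f (G(f) = (f**2 + 4*f) + (f - 12) = (f**2 + 4*f) + (-12 + f) = -12 + f**2 + 5*f)
n(Q) = -2 + Q**2
n(O) + 1576*G(-22) = (-2 + 8**2) + 1576*(-12 + (-22)**2 + 5*(-22)) = (-2 + 64) + 1576*(-12 + 484 - 110) = 62 + 1576*362 = 62 + 570512 = 570574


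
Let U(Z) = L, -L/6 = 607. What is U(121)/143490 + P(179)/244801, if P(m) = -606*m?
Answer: -2742749917/5854415915 ≈ -0.46849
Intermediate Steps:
L = -3642 (L = -6*607 = -3642)
U(Z) = -3642
U(121)/143490 + P(179)/244801 = -3642/143490 - 606*179/244801 = -3642*1/143490 - 108474*1/244801 = -607/23915 - 108474/244801 = -2742749917/5854415915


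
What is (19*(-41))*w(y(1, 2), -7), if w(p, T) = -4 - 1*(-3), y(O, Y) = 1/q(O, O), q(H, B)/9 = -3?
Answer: 779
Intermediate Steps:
q(H, B) = -27 (q(H, B) = 9*(-3) = -27)
y(O, Y) = -1/27 (y(O, Y) = 1/(-27) = -1/27)
w(p, T) = -1 (w(p, T) = -4 + 3 = -1)
(19*(-41))*w(y(1, 2), -7) = (19*(-41))*(-1) = -779*(-1) = 779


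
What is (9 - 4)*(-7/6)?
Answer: -35/6 ≈ -5.8333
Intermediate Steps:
(9 - 4)*(-7/6) = 5*(-7*1/6) = 5*(-7/6) = -35/6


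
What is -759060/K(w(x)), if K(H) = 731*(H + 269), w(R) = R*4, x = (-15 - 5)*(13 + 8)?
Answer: 759060/1031441 ≈ 0.73592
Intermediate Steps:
x = -420 (x = -20*21 = -420)
w(R) = 4*R
K(H) = 196639 + 731*H (K(H) = 731*(269 + H) = 196639 + 731*H)
-759060/K(w(x)) = -759060/(196639 + 731*(4*(-420))) = -759060/(196639 + 731*(-1680)) = -759060/(196639 - 1228080) = -759060/(-1031441) = -759060*(-1/1031441) = 759060/1031441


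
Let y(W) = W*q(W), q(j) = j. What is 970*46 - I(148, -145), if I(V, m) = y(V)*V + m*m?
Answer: -3218197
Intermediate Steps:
y(W) = W**2 (y(W) = W*W = W**2)
I(V, m) = V**3 + m**2 (I(V, m) = V**2*V + m*m = V**3 + m**2)
970*46 - I(148, -145) = 970*46 - (148**3 + (-145)**2) = 44620 - (3241792 + 21025) = 44620 - 1*3262817 = 44620 - 3262817 = -3218197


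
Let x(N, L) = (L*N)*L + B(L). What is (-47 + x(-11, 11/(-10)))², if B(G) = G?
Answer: 37711881/10000 ≈ 3771.2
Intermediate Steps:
x(N, L) = L + N*L² (x(N, L) = (L*N)*L + L = N*L² + L = L + N*L²)
(-47 + x(-11, 11/(-10)))² = (-47 + (11/(-10))*(1 + (11/(-10))*(-11)))² = (-47 + (11*(-⅒))*(1 + (11*(-⅒))*(-11)))² = (-47 - 11*(1 - 11/10*(-11))/10)² = (-47 - 11*(1 + 121/10)/10)² = (-47 - 11/10*131/10)² = (-47 - 1441/100)² = (-6141/100)² = 37711881/10000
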